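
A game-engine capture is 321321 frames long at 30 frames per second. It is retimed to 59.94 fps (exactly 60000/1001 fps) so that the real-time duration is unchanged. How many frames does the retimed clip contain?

642000 frames

Target frames = source frames × (target rate / source rate) = 321321 × (60000/1001)/(30) = 321321 × 2000/1001 = 642000.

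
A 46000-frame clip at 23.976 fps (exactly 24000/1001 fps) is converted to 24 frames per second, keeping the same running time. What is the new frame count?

Target frames = source frames × (target rate / source rate) = 46000 × (24)/(24000/1001) = 46000 × 1001/1000 = 46046.

46046 frames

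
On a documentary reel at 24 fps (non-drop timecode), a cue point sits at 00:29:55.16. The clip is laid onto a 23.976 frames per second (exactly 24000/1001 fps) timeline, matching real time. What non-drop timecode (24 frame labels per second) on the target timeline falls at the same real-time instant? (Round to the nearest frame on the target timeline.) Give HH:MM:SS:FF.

Source frame index: (0×3600 + 29×60 + 55) × 24 + 16 = 43096.
Real time: 43096 / (24) = 5387/3 s.
Target frame: (5387/3) × (24000/1001) = 43096000/1001 ≈ 43052.947 → 43053.
At 24 labels/s: frame 43053 → 00:29:53:21.

00:29:53:21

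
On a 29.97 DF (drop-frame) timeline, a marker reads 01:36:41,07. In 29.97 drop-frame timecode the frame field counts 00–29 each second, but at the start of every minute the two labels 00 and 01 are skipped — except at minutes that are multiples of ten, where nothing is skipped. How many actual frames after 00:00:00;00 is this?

173863

Complete 10-minute blocks: 9, each 17982 frames → 161838.
Remaining 6 whole minutes in the current block: 1800 + 5 × 1798 = 10790 frames.
Within the current minute: 41 × 30 + 7 − 2 = 1235 (labels ;00/;01 skipped at this minute). Total = 161838 + 10790 + 1235 = 173863.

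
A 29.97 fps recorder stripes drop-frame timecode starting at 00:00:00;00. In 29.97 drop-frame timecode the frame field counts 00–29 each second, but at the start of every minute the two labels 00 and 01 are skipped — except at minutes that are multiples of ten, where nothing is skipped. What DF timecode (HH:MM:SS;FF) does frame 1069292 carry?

09:54:38;22

Ten DF minutes hold 17982 frames, so frame 1069292 lies in block 59 (frames 1060938–1078919) with 8354 frames into that block.
The block's first minute is 1800 frames and the rest 1798 each; 8354 frames reaches minute 4, so 59 × 18 + 4 × 2 = 1070 labels have been skipped so far.
Adding those back, label number 1069292 + 1070 = 1070362 at 30 labels/s is 35678 s + 22 f = 9 h 54 min 38 s frame 22, i.e. 09:54:38;22.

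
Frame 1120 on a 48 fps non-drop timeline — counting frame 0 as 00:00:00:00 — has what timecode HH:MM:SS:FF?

00:00:23:16

1120 ÷ 48 = 23 full seconds, remainder 16 frames.
23 s = 0 h 0 min 23 s.
Timecode: 00:00:23:16.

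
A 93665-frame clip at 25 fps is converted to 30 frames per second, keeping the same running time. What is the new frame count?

Target frames = source frames × (target rate / source rate) = 93665 × (30)/(25) = 93665 × 6/5 = 112398.

112398 frames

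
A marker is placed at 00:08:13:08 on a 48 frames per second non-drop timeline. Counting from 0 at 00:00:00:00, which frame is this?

23672

Total seconds to the label: (0 × 3600 + 8 × 60 + 13) = 493.
Frame index = 493 × 48 + 8 = 23672.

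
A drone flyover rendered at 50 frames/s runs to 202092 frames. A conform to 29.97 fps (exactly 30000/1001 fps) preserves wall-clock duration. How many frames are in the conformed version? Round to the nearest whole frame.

121134 frames

Frames at target rate = 202092 × (30000/1001) / (50) = 11023200/91 ≈ 121134.066.
Nearest whole frame: 121134.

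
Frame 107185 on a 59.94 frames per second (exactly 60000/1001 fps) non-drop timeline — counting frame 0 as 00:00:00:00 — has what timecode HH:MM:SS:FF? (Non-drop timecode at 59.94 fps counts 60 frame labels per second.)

00:29:46:25

107185 ÷ 60 = 1786 full seconds, remainder 25 frames.
1786 s = 0 h 29 min 46 s.
Timecode: 00:29:46:25.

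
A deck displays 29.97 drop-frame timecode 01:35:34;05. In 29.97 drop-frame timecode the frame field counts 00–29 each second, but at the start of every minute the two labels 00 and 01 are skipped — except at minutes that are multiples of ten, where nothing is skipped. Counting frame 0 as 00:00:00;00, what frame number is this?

Complete 10-minute blocks: 9, each 17982 frames → 161838.
Remaining 5 whole minutes in the current block: 1800 + 4 × 1798 = 8992 frames.
Within the current minute: 34 × 30 + 5 − 2 = 1023 (labels ;00/;01 skipped at this minute). Total = 161838 + 8992 + 1023 = 171853.

171853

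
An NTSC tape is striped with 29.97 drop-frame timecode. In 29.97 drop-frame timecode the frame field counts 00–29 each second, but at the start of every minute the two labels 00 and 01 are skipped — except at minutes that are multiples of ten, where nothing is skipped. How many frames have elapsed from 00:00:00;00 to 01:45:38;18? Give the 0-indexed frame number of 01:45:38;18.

Complete 10-minute blocks: 10, each 17982 frames → 179820.
Remaining 5 whole minutes in the current block: 1800 + 4 × 1798 = 8992 frames.
Within the current minute: 38 × 30 + 18 − 2 = 1156 (labels ;00/;01 skipped at this minute). Total = 179820 + 8992 + 1156 = 189968.

189968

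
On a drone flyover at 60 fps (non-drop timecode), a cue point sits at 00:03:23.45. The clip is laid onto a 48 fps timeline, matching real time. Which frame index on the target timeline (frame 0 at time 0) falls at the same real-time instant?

frame 9780

Source frame index: (0×3600 + 3×60 + 23) × 60 + 45 = 12225.
Real time: 12225 / (60) = 815/4 s.
Target frame: (815/4) × (48) = 9780.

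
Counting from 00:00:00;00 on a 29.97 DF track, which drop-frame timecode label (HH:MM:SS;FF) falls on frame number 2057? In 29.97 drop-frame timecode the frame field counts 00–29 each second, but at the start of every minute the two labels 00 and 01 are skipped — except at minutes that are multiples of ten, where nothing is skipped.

Each 10-minute DF block holds 10 × 60 × 30 − 9 × 2 = 17982 frames. 2057 ÷ 17982 → 0 full blocks, remainder 2057.
Within the partial block the first minute is 1800 frames and each further minute 1798, so 1 further minute boundary passed. Total skipped labels = 18 × 0 + 2 × 1 = 2.
Non-drop label index = 2057 + 2 = 2059; at 30 labels/s that is 00:01:08:19, i.e. DF 00:01:08;19.

00:01:08;19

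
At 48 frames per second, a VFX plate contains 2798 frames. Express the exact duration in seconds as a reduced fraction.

1399/24 seconds

Running time = 2798 ÷ (48) = 2798 × 1/48 = 1399/24 s.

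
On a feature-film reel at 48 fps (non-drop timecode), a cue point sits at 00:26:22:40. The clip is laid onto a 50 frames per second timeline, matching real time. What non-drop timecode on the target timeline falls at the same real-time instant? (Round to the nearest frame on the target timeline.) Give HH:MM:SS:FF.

00:26:22:42

Source frame index: (0×3600 + 26×60 + 22) × 48 + 40 = 75976.
Real time: 75976 / (48) = 9497/6 s.
Target frame: (9497/6) × (50) = 237425/3 ≈ 79141.667 → 79142.
At 50 labels/s: frame 79142 → 00:26:22:42.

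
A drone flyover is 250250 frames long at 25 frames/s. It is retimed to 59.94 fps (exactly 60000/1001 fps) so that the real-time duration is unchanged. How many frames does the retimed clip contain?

600000 frames

Target frames = source frames × (target rate / source rate) = 250250 × (60000/1001)/(25) = 250250 × 2400/1001 = 600000.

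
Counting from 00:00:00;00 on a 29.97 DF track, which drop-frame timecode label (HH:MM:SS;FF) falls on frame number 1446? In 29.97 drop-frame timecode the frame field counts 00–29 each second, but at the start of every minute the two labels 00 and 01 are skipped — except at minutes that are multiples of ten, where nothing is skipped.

Each 10-minute DF block holds 10 × 60 × 30 − 9 × 2 = 17982 frames. 1446 ÷ 17982 → 0 full blocks, remainder 1446.
Within the partial block the first minute is 1800 frames and each further minute 1798, so 0 further minute boundaries passed. Total skipped labels = 18 × 0 + 2 × 0 = 0.
Non-drop label index = 1446 + 0 = 1446; at 30 labels/s that is 00:00:48:06, i.e. DF 00:00:48;06.

00:00:48;06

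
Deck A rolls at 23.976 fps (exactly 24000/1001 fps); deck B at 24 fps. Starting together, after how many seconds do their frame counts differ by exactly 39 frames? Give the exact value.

1626.625 seconds

The gap grows by |24 − 24000/1001| = 24/1001 frames per second.
Time for a 39-frame gap: 39 ÷ (24/1001) = 1626.625 s.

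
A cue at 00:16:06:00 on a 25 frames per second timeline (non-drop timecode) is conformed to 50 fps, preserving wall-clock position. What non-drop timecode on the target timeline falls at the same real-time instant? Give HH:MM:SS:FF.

00:16:06:00

Source frame index: (0×3600 + 16×60 + 6) × 25 + 0 = 24150.
Real time: 24150 / (25) = 966 s.
Target frame: (966) × (50) = 48300.
At 50 labels/s: frame 48300 → 00:16:06:00.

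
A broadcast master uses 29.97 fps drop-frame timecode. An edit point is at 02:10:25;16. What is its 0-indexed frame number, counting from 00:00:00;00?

234532

Complete 10-minute blocks: 13, each 17982 frames → 233766.
Remaining 0 whole minutes in the current block: 0 frames.
Within the current minute: 25 × 30 + 16 = 766. Total = 233766 + 0 + 766 = 234532.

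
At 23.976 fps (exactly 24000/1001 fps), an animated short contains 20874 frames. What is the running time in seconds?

Running time = 20874 / (24000/1001) = 870.61975 s.

870.61975 seconds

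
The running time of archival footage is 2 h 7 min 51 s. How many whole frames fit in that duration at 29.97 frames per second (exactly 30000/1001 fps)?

229900 frames

2 h 7 min 51 s = 7671 s.
Frames = 7671 × 30000/1001 = 230130000/1001 ≈ 229900.0999.
Complete frames: 229900.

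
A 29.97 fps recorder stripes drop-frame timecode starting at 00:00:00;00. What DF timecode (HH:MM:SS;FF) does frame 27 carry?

00:00:00;27

Ten DF minutes hold 17982 frames, so frame 27 lies in block 0 (frames 0–17981) with 27 frames into that block.
The block's first minute is 1800 frames and the rest 1798 each; 27 frames reaches minute 0, so 0 × 18 + 0 × 2 = 0 labels have been skipped so far.
Adding those back, label number 27 + 0 = 27 at 30 labels/s is 0 s + 27 f = 0 h 0 min 0 s frame 27, i.e. 00:00:00;27.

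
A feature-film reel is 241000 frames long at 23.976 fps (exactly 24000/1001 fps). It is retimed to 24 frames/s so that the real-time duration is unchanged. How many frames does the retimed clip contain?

Target frames = source frames × (target rate / source rate) = 241000 × (24)/(24000/1001) = 241000 × 1001/1000 = 241241.

241241 frames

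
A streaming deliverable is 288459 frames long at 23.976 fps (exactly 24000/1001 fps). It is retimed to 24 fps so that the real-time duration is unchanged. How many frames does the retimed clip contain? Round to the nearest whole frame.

288747 frames

Frames at target rate = 288459 × (24) / (24000/1001) = 288747459/1000 ≈ 288747.459.
Nearest whole frame: 288747.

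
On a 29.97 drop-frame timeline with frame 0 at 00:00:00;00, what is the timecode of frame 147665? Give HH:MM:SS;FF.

01:22:07;03

Each 10-minute DF block holds 10 × 60 × 30 − 9 × 2 = 17982 frames. 147665 ÷ 17982 → 8 full blocks, remainder 3809.
Within the partial block the first minute is 1800 frames and each further minute 1798, so 2 further minute boundaries passed. Total skipped labels = 18 × 8 + 2 × 2 = 148.
Non-drop label index = 147665 + 148 = 147813; at 30 labels/s that is 01:22:07:03, i.e. DF 01:22:07;03.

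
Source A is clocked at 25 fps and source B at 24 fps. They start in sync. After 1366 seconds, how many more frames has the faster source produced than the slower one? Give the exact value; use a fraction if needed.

A emits 25 × 1366 = 34150 frames; B emits 24 × 1366 = 32784.
Difference = 1366 frames; B is behind A.

1366 frames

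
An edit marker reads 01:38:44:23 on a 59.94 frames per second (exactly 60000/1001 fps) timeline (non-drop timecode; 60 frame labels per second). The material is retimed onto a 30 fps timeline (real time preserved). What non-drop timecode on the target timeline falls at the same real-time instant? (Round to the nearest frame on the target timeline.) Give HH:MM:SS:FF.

Source frame index: (1×3600 + 38×60 + 44) × 60 + 23 = 355463.
Real time: 355463 / (60000/1001) = 355818463/60000 s.
Target frame: (355818463/60000) × (30) = 355818463/2000 ≈ 177909.231 → 177909.
At 30 labels/s: frame 177909 → 01:38:50:09.

01:38:50:09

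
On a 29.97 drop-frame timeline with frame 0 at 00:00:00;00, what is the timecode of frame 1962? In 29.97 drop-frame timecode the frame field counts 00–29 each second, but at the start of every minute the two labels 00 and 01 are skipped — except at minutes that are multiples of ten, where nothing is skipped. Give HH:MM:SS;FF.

00:01:05;14

Ten DF minutes hold 17982 frames, so frame 1962 lies in block 0 (frames 0–17981) with 1962 frames into that block.
The block's first minute is 1800 frames and the rest 1798 each; 1962 frames reaches minute 1, so 0 × 18 + 1 × 2 = 2 labels have been skipped so far.
Adding those back, label number 1962 + 2 = 1964 at 30 labels/s is 65 s + 14 f = 0 h 1 min 5 s frame 14, i.e. 00:01:05;14.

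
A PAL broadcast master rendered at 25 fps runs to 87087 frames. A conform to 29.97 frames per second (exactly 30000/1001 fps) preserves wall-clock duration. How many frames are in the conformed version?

Target frames = source frames × (target rate / source rate) = 87087 × (30000/1001)/(25) = 87087 × 1200/1001 = 104400.

104400 frames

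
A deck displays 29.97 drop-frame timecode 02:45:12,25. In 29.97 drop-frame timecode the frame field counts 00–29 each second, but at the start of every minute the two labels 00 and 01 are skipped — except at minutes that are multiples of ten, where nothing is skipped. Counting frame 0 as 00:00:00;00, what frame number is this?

297087

As if non-drop at 30 labels/s: (2 × 3600 + 45 × 60 + 12) × 30 + 25 = 297385.
Minute boundaries passed: 165; those not divisible by 10: 165 − 16 = 149; dropped labels = 2 × 149 = 298.
Actual frame index = 297385 − 298 = 297087.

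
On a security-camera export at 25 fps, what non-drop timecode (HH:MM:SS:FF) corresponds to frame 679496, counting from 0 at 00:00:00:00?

679496 ÷ 25 = 27179 full seconds, remainder 21 frames.
27179 s = 7 h 32 min 59 s.
Timecode: 07:32:59:21.

07:32:59:21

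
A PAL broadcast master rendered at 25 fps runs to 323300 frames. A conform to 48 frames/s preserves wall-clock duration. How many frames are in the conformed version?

620736 frames

Target frames = source frames × (target rate / source rate) = 323300 × (48)/(25) = 323300 × 48/25 = 620736.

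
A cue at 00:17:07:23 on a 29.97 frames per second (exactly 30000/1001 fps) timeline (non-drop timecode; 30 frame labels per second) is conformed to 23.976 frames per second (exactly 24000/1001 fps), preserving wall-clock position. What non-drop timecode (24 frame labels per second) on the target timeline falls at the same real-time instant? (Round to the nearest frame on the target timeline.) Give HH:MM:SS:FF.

00:17:07:18

Source frame index: (0×3600 + 17×60 + 7) × 30 + 23 = 30833.
Real time: 30833 / (30000/1001) = 30863833/30000 s.
Target frame: (30863833/30000) × (24000/1001) = 123332/5 ≈ 24666.400 → 24666.
At 24 labels/s: frame 24666 → 00:17:07:18.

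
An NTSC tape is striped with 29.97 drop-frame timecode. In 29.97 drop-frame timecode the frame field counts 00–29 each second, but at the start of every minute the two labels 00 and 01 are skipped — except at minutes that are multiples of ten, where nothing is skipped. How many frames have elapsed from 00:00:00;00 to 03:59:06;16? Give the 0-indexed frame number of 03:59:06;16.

Complete 10-minute blocks: 23, each 17982 frames → 413586.
Remaining 9 whole minutes in the current block: 1800 + 8 × 1798 = 16184 frames.
Within the current minute: 6 × 30 + 16 − 2 = 194 (labels ;00/;01 skipped at this minute). Total = 413586 + 16184 + 194 = 429964.

429964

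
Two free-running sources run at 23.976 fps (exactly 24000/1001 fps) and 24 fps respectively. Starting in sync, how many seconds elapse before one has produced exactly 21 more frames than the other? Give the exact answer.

The gap grows by |24 − 24000/1001| = 24/1001 frames per second.
Time for a 21-frame gap: 21 ÷ (24/1001) = 875.875 s.

875.875 seconds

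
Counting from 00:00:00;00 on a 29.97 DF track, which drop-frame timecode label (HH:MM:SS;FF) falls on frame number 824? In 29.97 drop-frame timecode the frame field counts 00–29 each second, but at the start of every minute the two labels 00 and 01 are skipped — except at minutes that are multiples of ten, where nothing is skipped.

Ten DF minutes hold 17982 frames, so frame 824 lies in block 0 (frames 0–17981) with 824 frames into that block.
The block's first minute is 1800 frames and the rest 1798 each; 824 frames reaches minute 0, so 0 × 18 + 0 × 2 = 0 labels have been skipped so far.
Adding those back, label number 824 + 0 = 824 at 30 labels/s is 27 s + 14 f = 0 h 0 min 27 s frame 14, i.e. 00:00:27;14.

00:00:27;14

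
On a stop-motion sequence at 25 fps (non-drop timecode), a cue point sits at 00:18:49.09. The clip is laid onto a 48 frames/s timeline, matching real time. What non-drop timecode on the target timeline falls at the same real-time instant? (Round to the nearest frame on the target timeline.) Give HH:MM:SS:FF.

00:18:49:17

Source frame index: (0×3600 + 18×60 + 49) × 25 + 9 = 28234.
Real time: 28234 / (25) = 28234/25 s.
Target frame: (28234/25) × (48) = 1355232/25 ≈ 54209.280 → 54209.
At 48 labels/s: frame 54209 → 00:18:49:17.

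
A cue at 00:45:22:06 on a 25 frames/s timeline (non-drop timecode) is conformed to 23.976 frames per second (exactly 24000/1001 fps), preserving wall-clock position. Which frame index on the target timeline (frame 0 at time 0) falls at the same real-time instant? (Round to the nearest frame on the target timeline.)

frame 65268

Source frame index: (0×3600 + 45×60 + 22) × 25 + 6 = 68056.
Real time: 68056 / (25) = 68056/25 s.
Target frame: (68056/25) × (24000/1001) = 65333760/1001 ≈ 65268.492 → 65268.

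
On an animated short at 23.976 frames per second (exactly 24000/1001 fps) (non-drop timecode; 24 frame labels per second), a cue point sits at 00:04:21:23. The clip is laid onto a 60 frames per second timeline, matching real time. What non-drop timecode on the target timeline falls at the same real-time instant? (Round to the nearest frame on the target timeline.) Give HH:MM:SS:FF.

00:04:22:13

Source frame index: (0×3600 + 4×60 + 21) × 24 + 23 = 6287.
Real time: 6287 / (24000/1001) = 6293287/24000 s.
Target frame: (6293287/24000) × (60) = 6293287/400 ≈ 15733.218 → 15733.
At 60 labels/s: frame 15733 → 00:04:22:13.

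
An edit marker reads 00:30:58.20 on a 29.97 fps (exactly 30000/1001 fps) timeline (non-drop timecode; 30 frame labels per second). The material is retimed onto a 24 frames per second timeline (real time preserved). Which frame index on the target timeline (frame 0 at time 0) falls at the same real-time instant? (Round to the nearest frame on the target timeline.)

frame 44653

Source frame index: (0×3600 + 30×60 + 58) × 30 + 20 = 55760.
Real time: 55760 / (30000/1001) = 697697/375 s.
Target frame: (697697/375) × (24) = 5581576/125 ≈ 44652.608 → 44653.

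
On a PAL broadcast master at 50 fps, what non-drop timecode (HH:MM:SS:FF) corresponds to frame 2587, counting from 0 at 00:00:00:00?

2587 ÷ 50 = 51 full seconds, remainder 37 frames.
51 s = 0 h 0 min 51 s.
Timecode: 00:00:51:37.

00:00:51:37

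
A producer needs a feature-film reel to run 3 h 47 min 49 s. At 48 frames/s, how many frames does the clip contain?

3 h 47 min 49 s = 13669 s.
Frames = 13669 × 48 = 656112.

656112 frames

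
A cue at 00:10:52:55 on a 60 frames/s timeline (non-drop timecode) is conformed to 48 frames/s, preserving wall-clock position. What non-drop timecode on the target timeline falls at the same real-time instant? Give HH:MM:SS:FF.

00:10:52:44

Source frame index: (0×3600 + 10×60 + 52) × 60 + 55 = 39175.
Real time: 39175 / (60) = 7835/12 s.
Target frame: (7835/12) × (48) = 31340.
At 48 labels/s: frame 31340 → 00:10:52:44.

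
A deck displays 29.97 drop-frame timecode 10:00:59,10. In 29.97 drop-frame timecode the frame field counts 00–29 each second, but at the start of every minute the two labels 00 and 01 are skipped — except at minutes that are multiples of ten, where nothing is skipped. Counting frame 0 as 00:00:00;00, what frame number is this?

1080700

As if non-drop at 30 labels/s: (10 × 3600 + 0 × 60 + 59) × 30 + 10 = 1081780.
Minute boundaries passed: 600; those not divisible by 10: 600 − 60 = 540; dropped labels = 2 × 540 = 1080.
Actual frame index = 1081780 − 1080 = 1080700.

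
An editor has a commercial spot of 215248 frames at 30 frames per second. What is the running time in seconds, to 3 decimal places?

7174.933 seconds

Running time = 215248 × 1/30 = 107624/15 s ≈ 7174.933 s.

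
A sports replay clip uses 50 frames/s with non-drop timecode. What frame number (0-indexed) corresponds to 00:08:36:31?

25831

Total seconds to the label: (0 × 3600 + 8 × 60 + 36) = 516.
Frame index = 516 × 50 + 31 = 25831.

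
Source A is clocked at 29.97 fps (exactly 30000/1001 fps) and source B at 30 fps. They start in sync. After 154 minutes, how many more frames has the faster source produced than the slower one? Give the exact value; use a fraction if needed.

3600/13 frames

154 min = 9240 s.
A emits 30000/1001 × 9240 = 3600000/13 frames; B emits 30 × 9240 = 277200.
Difference = 3600/13 frames (≈ 276.9231); B is ahead of A.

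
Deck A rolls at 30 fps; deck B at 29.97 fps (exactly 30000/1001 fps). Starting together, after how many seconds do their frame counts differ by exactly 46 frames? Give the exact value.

23023/15 seconds

The gap grows by |30000/1001 − 30| = 30/1001 frames per second.
Time for a 46-frame gap: 46 ÷ (30/1001) = 23023/15 s.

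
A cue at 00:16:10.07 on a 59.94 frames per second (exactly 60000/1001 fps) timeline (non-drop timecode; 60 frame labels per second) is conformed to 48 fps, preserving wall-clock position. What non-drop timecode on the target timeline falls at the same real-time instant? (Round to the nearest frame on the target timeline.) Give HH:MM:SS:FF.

Source frame index: (0×3600 + 16×60 + 10) × 60 + 7 = 58207.
Real time: 58207 / (60000/1001) = 58265207/60000 s.
Target frame: (58265207/60000) × (48) = 58265207/1250 ≈ 46612.166 → 46612.
At 48 labels/s: frame 46612 → 00:16:11:04.

00:16:11:04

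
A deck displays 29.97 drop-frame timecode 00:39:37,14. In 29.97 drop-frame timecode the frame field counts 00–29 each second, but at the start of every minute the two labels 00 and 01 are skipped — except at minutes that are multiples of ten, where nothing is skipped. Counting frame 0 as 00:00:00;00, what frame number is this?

Complete 10-minute blocks: 3, each 17982 frames → 53946.
Remaining 9 whole minutes in the current block: 1800 + 8 × 1798 = 16184 frames.
Within the current minute: 37 × 30 + 14 − 2 = 1122 (labels ;00/;01 skipped at this minute). Total = 53946 + 16184 + 1122 = 71252.

71252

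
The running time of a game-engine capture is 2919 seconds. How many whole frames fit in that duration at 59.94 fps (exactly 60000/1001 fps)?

Frames = 2919 × 60000/1001 = 25020000/143 ≈ 174965.0350.
Complete frames: 174965.

174965 frames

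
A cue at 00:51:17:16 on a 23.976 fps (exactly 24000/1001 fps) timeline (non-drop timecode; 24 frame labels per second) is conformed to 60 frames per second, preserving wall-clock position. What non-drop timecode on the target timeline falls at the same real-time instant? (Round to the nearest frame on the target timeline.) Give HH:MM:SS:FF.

00:51:20:45

Source frame index: (0×3600 + 51×60 + 17) × 24 + 16 = 73864.
Real time: 73864 / (24000/1001) = 9242233/3000 s.
Target frame: (9242233/3000) × (60) = 9242233/50 ≈ 184844.660 → 184845.
At 60 labels/s: frame 184845 → 00:51:20:45.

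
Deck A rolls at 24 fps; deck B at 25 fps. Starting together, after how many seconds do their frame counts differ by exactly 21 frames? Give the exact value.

The gap grows by |25 − 24| = 1 frame per second.
Time for a 21-frame gap: 21 ÷ (1) = 21 s.

21 seconds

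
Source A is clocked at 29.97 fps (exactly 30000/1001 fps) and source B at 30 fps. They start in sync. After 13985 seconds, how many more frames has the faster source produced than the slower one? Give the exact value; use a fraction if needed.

A emits 30000/1001 × 13985 = 419550000/1001 frames; B emits 30 × 13985 = 419550.
Difference = 419550/1001 frames (≈ 419.1309); B is ahead of A.

419550/1001 frames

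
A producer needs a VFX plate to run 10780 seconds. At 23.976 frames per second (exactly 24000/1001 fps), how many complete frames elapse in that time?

Frames = 10780 × 24000/1001 = 3360000/13 ≈ 258461.5385.
Complete frames: 258461.

258461 frames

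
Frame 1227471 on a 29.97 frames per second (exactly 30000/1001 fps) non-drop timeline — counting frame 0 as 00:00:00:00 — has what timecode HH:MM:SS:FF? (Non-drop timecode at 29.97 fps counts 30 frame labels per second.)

1227471 ÷ 30 = 40915 full seconds, remainder 21 frames.
40915 s = 11 h 21 min 55 s.
Timecode: 11:21:55:21.

11:21:55:21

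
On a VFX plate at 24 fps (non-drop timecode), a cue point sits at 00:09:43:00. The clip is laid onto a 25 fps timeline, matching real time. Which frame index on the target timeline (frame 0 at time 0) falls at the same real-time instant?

Source frame index: (0×3600 + 9×60 + 43) × 24 + 0 = 13992.
Real time: 13992 / (24) = 583 s.
Target frame: (583) × (25) = 14575.

frame 14575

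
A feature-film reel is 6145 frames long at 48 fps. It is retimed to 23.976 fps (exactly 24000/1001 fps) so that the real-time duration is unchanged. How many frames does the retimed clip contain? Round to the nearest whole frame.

3069 frames

Frames at target rate = 6145 × (24000/1001) / (48) = 3072500/1001 ≈ 3069.431.
Nearest whole frame: 3069.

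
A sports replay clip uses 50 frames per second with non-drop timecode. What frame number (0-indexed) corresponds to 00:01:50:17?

frame 5517

Total seconds to the label: (0 × 3600 + 1 × 60 + 50) = 110.
Frame index = 110 × 50 + 17 = 5517.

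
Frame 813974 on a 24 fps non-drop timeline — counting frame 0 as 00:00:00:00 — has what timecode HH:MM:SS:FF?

813974 ÷ 24 = 33915 full seconds, remainder 14 frames.
33915 s = 9 h 25 min 15 s.
Timecode: 09:25:15:14.

09:25:15:14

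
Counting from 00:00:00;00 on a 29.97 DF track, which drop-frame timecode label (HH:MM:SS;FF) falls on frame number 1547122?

Each 10-minute DF block holds 10 × 60 × 30 − 9 × 2 = 17982 frames. 1547122 ÷ 17982 → 86 full blocks, remainder 670.
Within the partial block the first minute is 1800 frames and each further minute 1798, so 0 further minute boundaries passed. Total skipped labels = 18 × 86 + 2 × 0 = 1548.
Non-drop label index = 1547122 + 1548 = 1548670; at 30 labels/s that is 14:20:22:10, i.e. DF 14:20:22;10.

14:20:22;10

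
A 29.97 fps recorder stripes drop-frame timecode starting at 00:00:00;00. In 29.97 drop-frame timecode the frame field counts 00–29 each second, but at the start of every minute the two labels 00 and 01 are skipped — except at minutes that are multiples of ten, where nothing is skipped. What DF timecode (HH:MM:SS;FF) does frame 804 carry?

Ten DF minutes hold 17982 frames, so frame 804 lies in block 0 (frames 0–17981) with 804 frames into that block.
The block's first minute is 1800 frames and the rest 1798 each; 804 frames reaches minute 0, so 0 × 18 + 0 × 2 = 0 labels have been skipped so far.
Adding those back, label number 804 + 0 = 804 at 30 labels/s is 26 s + 24 f = 0 h 0 min 26 s frame 24, i.e. 00:00:26;24.

00:00:26;24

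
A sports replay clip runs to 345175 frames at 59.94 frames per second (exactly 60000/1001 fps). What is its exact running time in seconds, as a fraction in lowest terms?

13820807/2400 seconds

Running time = 345175 ÷ (60000/1001) = 345175 × 1001/60000 = 13820807/2400 s.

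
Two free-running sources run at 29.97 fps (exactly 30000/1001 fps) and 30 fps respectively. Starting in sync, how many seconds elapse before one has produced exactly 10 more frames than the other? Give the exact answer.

1001/3 seconds

The gap grows by |30 − 30000/1001| = 30/1001 frames per second.
Time for a 10-frame gap: 10 ÷ (30/1001) = 1001/3 s.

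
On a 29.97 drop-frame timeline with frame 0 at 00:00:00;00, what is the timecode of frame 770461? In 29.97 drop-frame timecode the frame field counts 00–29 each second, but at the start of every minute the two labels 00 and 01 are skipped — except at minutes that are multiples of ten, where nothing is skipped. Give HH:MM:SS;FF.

07:08:27;23

Each 10-minute DF block holds 10 × 60 × 30 − 9 × 2 = 17982 frames. 770461 ÷ 17982 → 42 full blocks, remainder 15217.
Within the partial block the first minute is 1800 frames and each further minute 1798, so 8 further minute boundaries passed. Total skipped labels = 18 × 42 + 2 × 8 = 772.
Non-drop label index = 770461 + 772 = 771233; at 30 labels/s that is 07:08:27:23, i.e. DF 07:08:27;23.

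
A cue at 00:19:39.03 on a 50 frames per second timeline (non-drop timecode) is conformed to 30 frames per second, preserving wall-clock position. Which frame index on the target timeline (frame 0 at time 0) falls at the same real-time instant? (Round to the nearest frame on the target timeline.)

Source frame index: (0×3600 + 19×60 + 39) × 50 + 3 = 58953.
Real time: 58953 / (50) = 58953/50 s.
Target frame: (58953/50) × (30) = 176859/5 ≈ 35371.800 → 35372.

frame 35372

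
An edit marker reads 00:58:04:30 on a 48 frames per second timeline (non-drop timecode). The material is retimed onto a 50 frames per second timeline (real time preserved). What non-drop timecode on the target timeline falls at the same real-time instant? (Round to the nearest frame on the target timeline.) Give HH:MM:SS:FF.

00:58:04:31

Source frame index: (0×3600 + 58×60 + 4) × 48 + 30 = 167262.
Real time: 167262 / (48) = 27877/8 s.
Target frame: (27877/8) × (50) = 696925/4 ≈ 174231.250 → 174231.
At 50 labels/s: frame 174231 → 00:58:04:31.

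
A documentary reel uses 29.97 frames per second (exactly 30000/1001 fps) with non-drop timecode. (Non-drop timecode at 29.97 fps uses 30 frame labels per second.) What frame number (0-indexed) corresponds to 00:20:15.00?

Total seconds to the label: (0 × 3600 + 20 × 60 + 15) = 1215.
Frame index = 1215 × 30 + 0 = 36450.

frame 36450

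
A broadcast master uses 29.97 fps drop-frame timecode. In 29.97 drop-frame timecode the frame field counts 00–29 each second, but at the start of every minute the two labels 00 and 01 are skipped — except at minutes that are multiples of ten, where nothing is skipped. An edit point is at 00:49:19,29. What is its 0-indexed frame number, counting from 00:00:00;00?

As if non-drop at 30 labels/s: (0 × 3600 + 49 × 60 + 19) × 30 + 29 = 88799.
Minute boundaries passed: 49; those not divisible by 10: 49 − 4 = 45; dropped labels = 2 × 45 = 90.
Actual frame index = 88799 − 90 = 88709.

88709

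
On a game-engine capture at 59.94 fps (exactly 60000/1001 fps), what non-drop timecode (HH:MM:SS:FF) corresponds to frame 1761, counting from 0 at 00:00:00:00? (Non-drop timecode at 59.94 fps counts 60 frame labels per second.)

1761 ÷ 60 = 29 full seconds, remainder 21 frames.
29 s = 0 h 0 min 29 s.
Timecode: 00:00:29:21.

00:00:29:21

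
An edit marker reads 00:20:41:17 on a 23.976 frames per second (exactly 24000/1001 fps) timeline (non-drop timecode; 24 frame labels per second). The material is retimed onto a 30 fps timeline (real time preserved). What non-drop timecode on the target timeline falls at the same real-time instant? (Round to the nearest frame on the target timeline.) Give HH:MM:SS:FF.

Source frame index: (0×3600 + 20×60 + 41) × 24 + 17 = 29801.
Real time: 29801 / (24000/1001) = 29830801/24000 s.
Target frame: (29830801/24000) × (30) = 29830801/800 ≈ 37288.501 → 37289.
At 30 labels/s: frame 37289 → 00:20:42:29.

00:20:42:29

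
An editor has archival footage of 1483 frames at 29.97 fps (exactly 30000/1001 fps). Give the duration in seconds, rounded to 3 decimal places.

Running time = 1483 × 1001/30000 = 1484483/30000 s ≈ 49.483 s.

49.483 seconds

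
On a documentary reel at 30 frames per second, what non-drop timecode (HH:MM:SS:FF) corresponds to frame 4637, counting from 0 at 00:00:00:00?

4637 ÷ 30 = 154 full seconds, remainder 17 frames.
154 s = 0 h 2 min 34 s.
Timecode: 00:02:34:17.

00:02:34:17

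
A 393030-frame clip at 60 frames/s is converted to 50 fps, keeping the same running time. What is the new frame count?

Target frames = source frames × (target rate / source rate) = 393030 × (50)/(60) = 393030 × 5/6 = 327525.

327525 frames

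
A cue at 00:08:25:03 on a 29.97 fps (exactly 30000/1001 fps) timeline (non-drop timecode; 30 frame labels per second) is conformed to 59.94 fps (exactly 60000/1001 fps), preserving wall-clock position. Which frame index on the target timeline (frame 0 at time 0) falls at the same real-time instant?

Source frame index: (0×3600 + 8×60 + 25) × 30 + 3 = 15153.
Real time: 15153 / (30000/1001) = 5056051/10000 s.
Target frame: (5056051/10000) × (60000/1001) = 30306.

frame 30306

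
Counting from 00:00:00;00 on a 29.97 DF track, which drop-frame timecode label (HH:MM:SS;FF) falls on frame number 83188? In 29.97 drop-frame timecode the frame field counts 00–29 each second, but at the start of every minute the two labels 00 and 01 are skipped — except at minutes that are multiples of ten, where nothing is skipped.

00:46:15;22

Ten DF minutes hold 17982 frames, so frame 83188 lies in block 4 (frames 71928–89909) with 11260 frames into that block.
The block's first minute is 1800 frames and the rest 1798 each; 11260 frames reaches minute 6, so 4 × 18 + 6 × 2 = 84 labels have been skipped so far.
Adding those back, label number 83188 + 84 = 83272 at 30 labels/s is 2775 s + 22 f = 0 h 46 min 15 s frame 22, i.e. 00:46:15;22.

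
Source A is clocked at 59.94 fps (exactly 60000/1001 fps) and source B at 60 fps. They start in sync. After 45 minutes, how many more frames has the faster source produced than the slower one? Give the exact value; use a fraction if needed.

45 min = 2700 s.
A emits 60000/1001 × 2700 = 162000000/1001 frames; B emits 60 × 2700 = 162000.
Difference = 162000/1001 frames (≈ 161.8382); B is ahead of A.

162000/1001 frames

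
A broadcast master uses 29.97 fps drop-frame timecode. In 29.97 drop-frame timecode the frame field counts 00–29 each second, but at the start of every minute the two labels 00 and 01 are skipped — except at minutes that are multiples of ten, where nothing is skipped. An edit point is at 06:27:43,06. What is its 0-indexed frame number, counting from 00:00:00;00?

Complete 10-minute blocks: 38, each 17982 frames → 683316.
Remaining 7 whole minutes in the current block: 1800 + 6 × 1798 = 12588 frames.
Within the current minute: 43 × 30 + 6 − 2 = 1294 (labels ;00/;01 skipped at this minute). Total = 683316 + 12588 + 1294 = 697198.

697198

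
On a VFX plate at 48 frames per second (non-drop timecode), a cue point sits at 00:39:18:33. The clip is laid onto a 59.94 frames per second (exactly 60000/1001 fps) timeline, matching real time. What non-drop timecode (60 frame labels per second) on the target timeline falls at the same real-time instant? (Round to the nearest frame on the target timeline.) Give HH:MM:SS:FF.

Source frame index: (0×3600 + 39×60 + 18) × 48 + 33 = 113217.
Real time: 113217 / (48) = 37739/16 s.
Target frame: (37739/16) × (60000/1001) = 10886250/77 ≈ 141379.870 → 141380.
At 60 labels/s: frame 141380 → 00:39:16:20.

00:39:16:20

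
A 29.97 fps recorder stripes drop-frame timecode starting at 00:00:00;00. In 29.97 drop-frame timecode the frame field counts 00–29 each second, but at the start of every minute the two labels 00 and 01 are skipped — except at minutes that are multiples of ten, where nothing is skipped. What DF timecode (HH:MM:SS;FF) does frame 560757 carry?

Ten DF minutes hold 17982 frames, so frame 560757 lies in block 31 (frames 557442–575423) with 3315 frames into that block.
The block's first minute is 1800 frames and the rest 1798 each; 3315 frames reaches minute 1, so 31 × 18 + 1 × 2 = 560 labels have been skipped so far.
Adding those back, label number 560757 + 560 = 561317 at 30 labels/s is 18710 s + 17 f = 5 h 11 min 50 s frame 17, i.e. 05:11:50;17.

05:11:50;17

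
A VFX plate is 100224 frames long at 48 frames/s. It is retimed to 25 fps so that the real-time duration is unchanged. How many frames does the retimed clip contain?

52200 frames

Target frames = source frames × (target rate / source rate) = 100224 × (25)/(48) = 100224 × 25/48 = 52200.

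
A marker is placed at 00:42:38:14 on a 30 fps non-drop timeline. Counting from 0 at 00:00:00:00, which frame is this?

Total seconds to the label: (0 × 3600 + 42 × 60 + 38) = 2558.
Frame index = 2558 × 30 + 14 = 76754.

frame 76754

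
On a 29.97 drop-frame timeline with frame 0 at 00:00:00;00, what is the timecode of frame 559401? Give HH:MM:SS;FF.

05:11:05;11

Ten DF minutes hold 17982 frames, so frame 559401 lies in block 31 (frames 557442–575423) with 1959 frames into that block.
The block's first minute is 1800 frames and the rest 1798 each; 1959 frames reaches minute 1, so 31 × 18 + 1 × 2 = 560 labels have been skipped so far.
Adding those back, label number 559401 + 560 = 559961 at 30 labels/s is 18665 s + 11 f = 5 h 11 min 5 s frame 11, i.e. 05:11:05;11.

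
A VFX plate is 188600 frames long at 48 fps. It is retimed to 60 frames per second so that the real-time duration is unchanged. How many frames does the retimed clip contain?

Target frames = source frames × (target rate / source rate) = 188600 × (60)/(48) = 188600 × 5/4 = 235750.

235750 frames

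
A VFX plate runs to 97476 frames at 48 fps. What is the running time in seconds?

Running time = 97476 / (48) = 2030.75 s.

2030.75 seconds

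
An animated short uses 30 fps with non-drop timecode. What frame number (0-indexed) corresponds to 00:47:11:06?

84936

Total seconds to the label: (0 × 3600 + 47 × 60 + 11) = 2831.
Frame index = 2831 × 30 + 6 = 84936.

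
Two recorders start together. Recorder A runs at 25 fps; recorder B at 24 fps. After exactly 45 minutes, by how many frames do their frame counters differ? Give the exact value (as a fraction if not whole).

2700 frames

45 min = 2700 s.
A emits 25 × 2700 = 67500 frames; B emits 24 × 2700 = 64800.
Difference = 2700 frames; B is behind A.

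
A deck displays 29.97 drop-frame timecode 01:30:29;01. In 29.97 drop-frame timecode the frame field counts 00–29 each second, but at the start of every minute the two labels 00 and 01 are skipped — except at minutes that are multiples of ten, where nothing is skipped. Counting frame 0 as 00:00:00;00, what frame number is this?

Complete 10-minute blocks: 9, each 17982 frames → 161838.
Remaining 0 whole minutes in the current block: 0 frames.
Within the current minute: 29 × 30 + 1 = 871. Total = 161838 + 0 + 871 = 162709.

162709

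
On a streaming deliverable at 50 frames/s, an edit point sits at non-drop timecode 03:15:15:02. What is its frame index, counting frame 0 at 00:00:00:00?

Total seconds to the label: (3 × 3600 + 15 × 60 + 15) = 11715.
Frame index = 11715 × 50 + 2 = 585752.

585752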